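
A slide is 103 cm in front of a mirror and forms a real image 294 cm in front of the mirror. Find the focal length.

f = 76.3 cm (concave)

Real image ⇒ d_i = +294 cm.
1/f = 1/d_o + 1/d_i = 1/(103) + 1/(294) = 0.01311, so f = 76.3 cm.
Since f is positive, the mirror is concave.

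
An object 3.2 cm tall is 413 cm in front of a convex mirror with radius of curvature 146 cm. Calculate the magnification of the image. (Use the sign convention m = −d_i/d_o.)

m = +0.150

f = R/2 = 146/2 = 73.00 cm; for a convex mirror, f = -73.00 cm.
1/d_i = 1/f − 1/d_o = 1/(-73.00) − 1/(413) = -0.01612, so d_i = -62.03 cm.
m = −d_i/d_o = −(-62.03)/(413) = +0.150.
The image is virtual, upright and reduced, behind the mirror.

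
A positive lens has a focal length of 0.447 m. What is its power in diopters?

P = 1/f = 1/(0.447 m) = +2.24 D.

P = +2.24 D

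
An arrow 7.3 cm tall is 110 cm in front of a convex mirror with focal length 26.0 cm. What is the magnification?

For a convex mirror, f = -26.0 cm.
1/d_i = 1/f − 1/d_o = 1/(-26.00) − 1/(110) = -0.04755, so d_i = -21.03 cm.
m = −d_i/d_o = −(-21.03)/(110) = +0.191.
The image is virtual, upright and reduced, behind the mirror.

m = +0.191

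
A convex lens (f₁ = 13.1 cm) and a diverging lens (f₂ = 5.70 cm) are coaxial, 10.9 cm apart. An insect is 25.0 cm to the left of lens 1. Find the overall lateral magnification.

Lens 1: 1/d_i1 = 1/(13.1) − 1/(25.0) = 0.03634, so d_i1 = 27.52 cm; m₁ = −d_i1/d_o1 = -1.101.
d_o2 = 10.9 − (27.52) = -16.62 cm (virtual object).
f₂ = −5.70 cm (diverging).
Lens 2: 1/d_i2 = 1/(-5.70) − 1/(-16.62) = -0.1153, so d_i2 = -8.675 cm; m₂ = −d_i2/d_o2 = -0.5220.
m = m₁·m₂ = (-1.101)(-0.5220) = +0.575.

m = +0.575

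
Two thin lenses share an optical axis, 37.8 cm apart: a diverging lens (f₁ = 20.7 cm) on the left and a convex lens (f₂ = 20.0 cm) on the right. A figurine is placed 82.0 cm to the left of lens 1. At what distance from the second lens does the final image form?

31.7 cm

Lens 1 is diverging, so f₁ = −20.7 cm.
Lens 1: 1/d_i1 = 1/f₁ − 1/d_o1 = 1/(-20.7) − 1/(82.0) = -0.06050, so d_i1 = -16.53 cm.
The intermediate image is 16.53 cm to the left of lens 1 (virtual), which is 37.8 − (-16.53) = 54.33 cm to the left of lens 2, so d_o2 = +54.33 cm.
Lens 2: 1/d_i2 = 1/f₂ − 1/d_o2 = 1/(20.0) − 1/(54.33) = 0.03159, so d_i2 = 31.7 cm.
The final image is real, 31.7 cm to the right of lens 2 (overall magnification ≈ -0.12).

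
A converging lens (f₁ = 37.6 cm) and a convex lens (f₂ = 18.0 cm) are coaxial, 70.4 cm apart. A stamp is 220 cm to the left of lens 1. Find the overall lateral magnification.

m = +0.526

Lens 1: 1/d_i1 = 1/(37.6) − 1/(220) = 0.02205, so d_i1 = 45.35 cm; m₁ = −d_i1/d_o1 = -0.2061.
d_o2 = 70.4 − (45.35) = 25.05 cm.
Lens 2: 1/d_i2 = 1/(18.0) − 1/(25.05) = 0.01564, so d_i2 = 63.96 cm; m₂ = −d_i2/d_o2 = -2.553.
m = m₁·m₂ = (-0.2061)(-2.553) = +0.526.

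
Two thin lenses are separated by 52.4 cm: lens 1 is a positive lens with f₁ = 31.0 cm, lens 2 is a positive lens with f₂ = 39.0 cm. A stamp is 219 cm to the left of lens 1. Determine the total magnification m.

m = -0.283

Lens 1: 1/d_i1 = 1/(31.0) − 1/(219) = 0.02769, so d_i1 = 36.11 cm; m₁ = −d_i1/d_o1 = -0.1649.
d_o2 = 52.4 − (36.11) = 16.29 cm.
Lens 2: 1/d_i2 = 1/(39.0) − 1/(16.29) = -0.03575, so d_i2 = -27.97 cm; m₂ = −d_i2/d_o2 = +1.717.
m = m₁·m₂ = (-0.1649)(+1.717) = -0.283.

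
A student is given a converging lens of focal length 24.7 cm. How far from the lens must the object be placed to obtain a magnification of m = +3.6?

17.8 cm

m = −d_i/d_o ⇒ d_i = −m·d_o.
1/f = 1/d_o + 1/d_i = 1/d_o − 1/(m·d_o) = (1 − 1/m)/d_o, so d_o = f(1 − 1/m) = (24.70)(1 − 1/(+3.6)) = 17.8 cm.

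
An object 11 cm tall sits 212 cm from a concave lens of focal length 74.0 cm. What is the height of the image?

For a concave lens, f = -74.0 cm.
1/d_i = 1/f − 1/d_o = 1/(-74.00) − 1/(212) = -0.01823, so d_i = -54.85 cm.
m = −d_i/d_o = +0.2587.
|h_i| = |m|·h_o = 0.2587 × 11 = 2.85 cm. The image is virtual, upright and reduced, on the same side as the object.

2.85 cm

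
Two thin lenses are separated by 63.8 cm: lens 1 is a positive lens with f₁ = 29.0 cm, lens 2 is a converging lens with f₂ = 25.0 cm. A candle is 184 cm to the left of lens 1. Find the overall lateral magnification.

m = +1.07

Lens 1: 1/d_i1 = 1/(29.0) − 1/(184) = 0.02905, so d_i1 = 34.43 cm; m₁ = −d_i1/d_o1 = -0.1871.
d_o2 = 63.8 − (34.43) = 29.37 cm.
Lens 2: 1/d_i2 = 1/(25.0) − 1/(29.37) = 0.005952, so d_i2 = 168.0 cm; m₂ = −d_i2/d_o2 = -5.721.
m = m₁·m₂ = (-0.1871)(-5.721) = +1.07.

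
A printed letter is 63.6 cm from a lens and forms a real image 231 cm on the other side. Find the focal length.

Real image ⇒ d_i = +231 cm.
1/f = 1/d_o + 1/d_i = 1/(63.6) + 1/(231) = 0.02005, so f = 49.9 cm.
Since f is positive, the lens is converging.

f = 49.9 cm (converging)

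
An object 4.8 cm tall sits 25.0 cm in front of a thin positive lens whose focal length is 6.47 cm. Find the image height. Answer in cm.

1/d_i = 1/f − 1/d_o = 1/(6.470) − 1/(25.0) = 0.1146, so d_i = 8.729 cm.
m = −d_i/d_o = -0.3492.
|h_i| = |m|·h_o = 0.3492 × 4.8 = 1.68 cm. The image is real, inverted and reduced, on the far side of the lens.

1.68 cm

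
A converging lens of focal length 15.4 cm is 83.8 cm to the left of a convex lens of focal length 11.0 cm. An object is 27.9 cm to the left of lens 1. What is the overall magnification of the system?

Lens 1: 1/d_i1 = 1/(15.4) − 1/(27.9) = 0.02909, so d_i1 = 34.37 cm; m₁ = −d_i1/d_o1 = -1.232.
d_o2 = 83.8 − (34.37) = 49.43 cm.
Lens 2: 1/d_i2 = 1/(11.0) − 1/(49.43) = 0.07068, so d_i2 = 14.15 cm; m₂ = −d_i2/d_o2 = -0.2862.
m = m₁·m₂ = (-1.232)(-0.2862) = +0.353.

m = +0.353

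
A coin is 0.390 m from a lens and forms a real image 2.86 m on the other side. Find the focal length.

f = 0.343 m (converging)

Real image ⇒ d_i = +2.86 m.
1/f = 1/d_o + 1/d_i = 1/(0.390) + 1/(2.86) = 2.914, so f = 0.343 m.
Since f is positive, the lens is converging.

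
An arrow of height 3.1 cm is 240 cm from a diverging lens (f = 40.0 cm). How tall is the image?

For a diverging lens, f = -40.0 cm.
1/d_i = 1/f − 1/d_o = 1/(-40.00) − 1/(240) = -0.02917, so d_i = -34.29 cm.
m = −d_i/d_o = +0.1429.
|h_i| = |m|·h_o = 0.1429 × 3.1 = 0.443 cm. The image is virtual, upright and reduced, on the same side as the object.

0.443 cm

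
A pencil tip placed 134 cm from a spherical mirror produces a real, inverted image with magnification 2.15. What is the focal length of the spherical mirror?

m = −d_i/d_o ⇒ d_i = −m·d_o = −(-2.15)·(134) = 288.1 cm.
1/f = 1/d_o + 1/d_i = 1/(134) + 1/(288.1) = 0.01093, so f = 91.5 cm.
Since f is positive, the spherical mirror is concave.

f = 91.5 cm (concave)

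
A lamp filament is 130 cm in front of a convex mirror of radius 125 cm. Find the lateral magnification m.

m = +0.325

f = R/2 = 125/2 = 62.50 cm; for a convex mirror, f = -62.50 cm.
1/d_i = 1/f − 1/d_o = 1/(-62.50) − 1/(130) = -0.02369, so d_i = -42.21 cm.
m = −d_i/d_o = −(-42.21)/(130) = +0.325.
The image is virtual, upright and reduced, behind the mirror.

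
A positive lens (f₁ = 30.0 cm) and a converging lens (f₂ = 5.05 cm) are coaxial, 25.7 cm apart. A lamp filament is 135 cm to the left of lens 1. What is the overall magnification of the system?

Lens 1: 1/d_i1 = 1/(30.0) − 1/(135) = 0.02593, so d_i1 = 38.57 cm; m₁ = −d_i1/d_o1 = -0.2857.
d_o2 = 25.7 − (38.57) = -12.87 cm (virtual object).
Lens 2: 1/d_i2 = 1/(5.05) − 1/(-12.87) = 0.2757, so d_i2 = 3.627 cm; m₂ = −d_i2/d_o2 = +0.2818.
m = m₁·m₂ = (-0.2857)(+0.2818) = -0.0805.

m = -0.0805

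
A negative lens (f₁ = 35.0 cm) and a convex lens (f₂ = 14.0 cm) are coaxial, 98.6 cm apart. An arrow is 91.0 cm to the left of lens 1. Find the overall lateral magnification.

f₁ = −35.0 cm (diverging).
Lens 1: 1/d_i1 = 1/(-35.0) − 1/(91.0) = -0.03956, so d_i1 = -25.28 cm; m₁ = −d_i1/d_o1 = +0.2778.
d_o2 = 98.6 − (-25.28) = 123.9 cm.
Lens 2: 1/d_i2 = 1/(14.0) − 1/(123.9) = 0.06336, so d_i2 = 15.78 cm; m₂ = −d_i2/d_o2 = -0.1274.
m = m₁·m₂ = (+0.2778)(-0.1274) = -0.0354.

m = -0.0354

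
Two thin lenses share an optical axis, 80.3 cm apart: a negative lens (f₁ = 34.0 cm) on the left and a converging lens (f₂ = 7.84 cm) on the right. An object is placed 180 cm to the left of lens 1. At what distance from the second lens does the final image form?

Lens 1 is diverging, so f₁ = −34.0 cm.
Lens 1: 1/d_i1 = 1/f₁ − 1/d_o1 = 1/(-34.0) − 1/(180) = -0.03497, so d_i1 = -28.60 cm.
The intermediate image is 28.60 cm to the left of lens 1 (virtual), which is 80.3 − (-28.60) = 108.9 cm to the left of lens 2, so d_o2 = +108.9 cm.
Lens 2: 1/d_i2 = 1/f₂ − 1/d_o2 = 1/(7.84) − 1/(108.9) = 0.1184, so d_i2 = 8.45 cm.
The final image is real, 8.45 cm to the right of lens 2 (overall magnification ≈ -0.012).

8.45 cm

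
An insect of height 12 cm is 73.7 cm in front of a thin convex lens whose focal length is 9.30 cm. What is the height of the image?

1/d_i = 1/f − 1/d_o = 1/(9.300) − 1/(73.7) = 0.09396, so d_i = 10.64 cm.
m = −d_i/d_o = -0.1444.
|h_i| = |m|·h_o = 0.1444 × 12 = 1.73 cm. The image is real, inverted and reduced, on the far side of the lens.

1.73 cm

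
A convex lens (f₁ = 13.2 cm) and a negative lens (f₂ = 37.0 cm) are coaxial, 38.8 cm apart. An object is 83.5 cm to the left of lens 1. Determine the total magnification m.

Lens 1: 1/d_i1 = 1/(13.2) − 1/(83.5) = 0.06378, so d_i1 = 15.68 cm; m₁ = −d_i1/d_o1 = -0.1878.
d_o2 = 38.8 − (15.68) = 23.12 cm.
f₂ = −37.0 cm (diverging).
Lens 2: 1/d_i2 = 1/(-37.0) − 1/(23.12) = -0.07028, so d_i2 = -14.23 cm; m₂ = −d_i2/d_o2 = +0.6154.
m = m₁·m₂ = (-0.1878)(+0.6154) = -0.116.

m = -0.116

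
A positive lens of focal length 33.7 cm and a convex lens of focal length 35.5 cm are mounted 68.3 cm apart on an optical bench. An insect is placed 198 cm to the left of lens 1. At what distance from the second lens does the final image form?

Lens 1: 1/d_i1 = 1/f₁ − 1/d_o1 = 1/(33.7) − 1/(198) = 0.02462, so d_i1 = 40.61 cm.
The intermediate image is 40.61 cm to the right of lens 1, which is 68.3 − (40.61) = 27.69 cm to the left of lens 2, so d_o2 = +27.69 cm.
Lens 2: 1/d_i2 = 1/f₂ − 1/d_o2 = 1/(35.5) − 1/(27.69) = -0.007945, so d_i2 = -126 cm.
The final image is virtual, 126 cm to the left of lens 2 (overall magnification ≈ -0.93).

126 cm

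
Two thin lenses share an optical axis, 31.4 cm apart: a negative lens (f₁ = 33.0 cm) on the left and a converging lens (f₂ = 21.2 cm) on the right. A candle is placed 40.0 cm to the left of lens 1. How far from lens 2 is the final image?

37.1 cm

Lens 1 is diverging, so f₁ = −33.0 cm.
Lens 1: 1/d_i1 = 1/f₁ − 1/d_o1 = 1/(-33.0) − 1/(40.0) = -0.05530, so d_i1 = -18.08 cm.
The intermediate image is 18.08 cm to the left of lens 1 (virtual), which is 31.4 − (-18.08) = 49.48 cm to the left of lens 2, so d_o2 = +49.48 cm.
Lens 2: 1/d_i2 = 1/f₂ − 1/d_o2 = 1/(21.2) − 1/(49.48) = 0.02696, so d_i2 = 37.1 cm.
The final image is real, 37.1 cm to the right of lens 2 (overall magnification ≈ -0.34).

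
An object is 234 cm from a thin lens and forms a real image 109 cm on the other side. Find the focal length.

f = 74.4 cm (converging)

Real image ⇒ d_i = +109 cm.
1/f = 1/d_o + 1/d_i = 1/(234) + 1/(109) = 0.01345, so f = 74.4 cm.
Since f is positive, the thin lens is converging.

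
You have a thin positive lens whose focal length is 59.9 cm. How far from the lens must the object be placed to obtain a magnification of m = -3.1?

m = −d_i/d_o ⇒ d_i = −m·d_o.
1/f = 1/d_o + 1/d_i = 1/d_o − 1/(m·d_o) = (1 − 1/m)/d_o, so d_o = f(1 − 1/m) = (59.90)(1 − 1/(-3.1)) = 79.2 cm.

79.2 cm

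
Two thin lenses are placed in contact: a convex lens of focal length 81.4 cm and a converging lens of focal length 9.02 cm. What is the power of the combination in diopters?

P = +12.3 D

P₁ = 1/f₁ = 1/(0.814 m) = +1.229 D; P₂ = 1/f₂ = 1/(0.0902 m) = +11.09 D.
For thin lenses in contact, P = P₁ + P₂ = (+1.229) + (+11.09) = +12.3 D.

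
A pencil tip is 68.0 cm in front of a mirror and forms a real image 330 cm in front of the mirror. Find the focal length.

f = 56.4 cm (concave)

Real image ⇒ d_i = +330 cm.
1/f = 1/d_o + 1/d_i = 1/(68.0) + 1/(330) = 0.01774, so f = 56.4 cm.
Since f is positive, the mirror is concave.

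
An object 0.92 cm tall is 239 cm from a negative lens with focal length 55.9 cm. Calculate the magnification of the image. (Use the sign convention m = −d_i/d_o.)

m = +0.190

For a negative lens, f = -55.9 cm.
1/d_i = 1/f − 1/d_o = 1/(-55.90) − 1/(239) = -0.02207, so d_i = -45.30 cm.
m = −d_i/d_o = −(-45.30)/(239) = +0.190.
The image is virtual, upright and reduced, on the same side as the object.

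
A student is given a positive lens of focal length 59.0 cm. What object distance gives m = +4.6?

m = −d_i/d_o ⇒ d_i = −m·d_o.
1/f = 1/d_o + 1/d_i = 1/d_o − 1/(m·d_o) = (1 − 1/m)/d_o, so d_o = f(1 − 1/m) = (59.00)(1 − 1/(+4.6)) = 46.2 cm.

46.2 cm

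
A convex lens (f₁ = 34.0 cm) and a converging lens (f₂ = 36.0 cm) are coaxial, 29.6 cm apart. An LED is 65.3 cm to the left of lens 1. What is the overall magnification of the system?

m = -0.506

Lens 1: 1/d_i1 = 1/(34.0) − 1/(65.3) = 0.01410, so d_i1 = 70.93 cm; m₁ = −d_i1/d_o1 = -1.086.
d_o2 = 29.6 − (70.93) = -41.33 cm (virtual object).
Lens 2: 1/d_i2 = 1/(36.0) − 1/(-41.33) = 0.05197, so d_i2 = 19.24 cm; m₂ = −d_i2/d_o2 = +0.4655.
m = m₁·m₂ = (-1.086)(+0.4655) = -0.506.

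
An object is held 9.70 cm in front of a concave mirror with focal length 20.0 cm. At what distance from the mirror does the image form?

Mirror equation: 1/q = 1/f − 1/p = 1/(20.00) − 1/(9.70) = 0.05000 − 0.1031 = -0.05309, so q = -18.8 cm.
The image is virtual, upright and enlarged, behind the mirror.

18.8 cm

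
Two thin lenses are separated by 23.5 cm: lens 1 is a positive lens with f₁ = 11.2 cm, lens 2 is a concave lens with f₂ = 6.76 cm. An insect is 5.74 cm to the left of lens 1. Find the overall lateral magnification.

Lens 1: 1/d_i1 = 1/(11.2) − 1/(5.74) = -0.08493, so d_i1 = -11.77 cm; m₁ = −d_i1/d_o1 = +2.051.
d_o2 = 23.5 − (-11.77) = 35.27 cm.
f₂ = −6.76 cm (diverging).
Lens 2: 1/d_i2 = 1/(-6.76) − 1/(35.27) = -0.1763, so d_i2 = -5.673 cm; m₂ = −d_i2/d_o2 = +0.1608.
m = m₁·m₂ = (+2.051)(+0.1608) = +0.330.

m = +0.330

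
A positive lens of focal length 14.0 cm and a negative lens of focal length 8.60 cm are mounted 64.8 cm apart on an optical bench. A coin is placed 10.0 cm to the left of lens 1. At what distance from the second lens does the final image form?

7.92 cm

Lens 1: 1/d_i1 = 1/f₁ − 1/d_o1 = 1/(14.0) − 1/(10.0) = -0.02857, so d_i1 = -35.00 cm.
The intermediate image is 35.00 cm to the left of lens 1 (virtual), which is 64.8 − (-35.00) = 99.80 cm to the left of lens 2, so d_o2 = +99.80 cm.
Lens 2 is diverging, so f₂ = −8.60 cm.
Lens 2: 1/d_i2 = 1/f₂ − 1/d_o2 = 1/(-8.60) − 1/(99.80) = -0.1263, so d_i2 = -7.92 cm.
The final image is virtual, 7.92 cm to the left of lens 2 (overall magnification ≈ 0.28).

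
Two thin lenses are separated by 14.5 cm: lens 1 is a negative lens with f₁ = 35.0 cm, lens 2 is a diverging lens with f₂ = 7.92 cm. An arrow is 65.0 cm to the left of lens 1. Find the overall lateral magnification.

m = +0.0614

f₁ = −35.0 cm (diverging).
Lens 1: 1/d_i1 = 1/(-35.0) − 1/(65.0) = -0.04396, so d_i1 = -22.75 cm; m₁ = −d_i1/d_o1 = +0.3500.
d_o2 = 14.5 − (-22.75) = 37.25 cm.
f₂ = −7.92 cm (diverging).
Lens 2: 1/d_i2 = 1/(-7.92) − 1/(37.25) = -0.1531, so d_i2 = -6.531 cm; m₂ = −d_i2/d_o2 = +0.1753.
m = m₁·m₂ = (+0.3500)(+0.1753) = +0.0614.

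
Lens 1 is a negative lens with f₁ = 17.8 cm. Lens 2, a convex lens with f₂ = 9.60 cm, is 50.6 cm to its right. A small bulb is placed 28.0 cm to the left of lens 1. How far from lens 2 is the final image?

11.4 cm

Lens 1 is diverging, so f₁ = −17.8 cm.
Lens 1: 1/d_i1 = 1/f₁ − 1/d_o1 = 1/(-17.8) − 1/(28.0) = -0.09189, so d_i1 = -10.88 cm.
The intermediate image is 10.88 cm to the left of lens 1 (virtual), which is 50.6 − (-10.88) = 61.48 cm to the left of lens 2, so d_o2 = +61.48 cm.
Lens 2: 1/d_i2 = 1/f₂ − 1/d_o2 = 1/(9.60) − 1/(61.48) = 0.08790, so d_i2 = 11.4 cm.
The final image is real, 11.4 cm to the right of lens 2 (overall magnification ≈ -0.072).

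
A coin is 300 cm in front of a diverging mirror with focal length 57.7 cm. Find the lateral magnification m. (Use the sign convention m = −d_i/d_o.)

m = +0.161

For a diverging mirror, f = -57.7 cm.
1/d_i = 1/f − 1/d_o = 1/(-57.70) − 1/(300) = -0.02066, so d_i = -48.39 cm.
m = −d_i/d_o = −(-48.39)/(300) = +0.161.
The image is virtual, upright and reduced, behind the mirror.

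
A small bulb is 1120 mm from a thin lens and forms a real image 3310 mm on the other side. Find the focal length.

f = 837 mm (converging)

Real image ⇒ d_i = +3310 mm.
1/f = 1/d_o + 1/d_i = 1/(1120) + 1/(3310) = 0.001195, so f = 837 mm.
Since f is positive, the thin lens is converging.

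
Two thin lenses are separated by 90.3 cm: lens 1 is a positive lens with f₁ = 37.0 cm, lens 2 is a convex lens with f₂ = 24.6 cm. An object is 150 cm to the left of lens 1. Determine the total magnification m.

m = +0.486

Lens 1: 1/d_i1 = 1/(37.0) − 1/(150) = 0.02036, so d_i1 = 49.12 cm; m₁ = −d_i1/d_o1 = -0.3275.
d_o2 = 90.3 − (49.12) = 41.18 cm.
Lens 2: 1/d_i2 = 1/(24.6) − 1/(41.18) = 0.01637, so d_i2 = 61.10 cm; m₂ = −d_i2/d_o2 = -1.484.
m = m₁·m₂ = (-0.3275)(-1.484) = +0.486.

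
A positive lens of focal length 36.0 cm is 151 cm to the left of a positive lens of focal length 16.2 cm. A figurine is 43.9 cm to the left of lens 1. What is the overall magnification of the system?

Lens 1: 1/d_i1 = 1/(36.0) − 1/(43.9) = 0.004999, so d_i1 = 200.1 cm; m₁ = −d_i1/d_o1 = -4.558.
d_o2 = 151 − (200.1) = -49.10 cm (virtual object).
Lens 2: 1/d_i2 = 1/(16.2) − 1/(-49.10) = 0.08209, so d_i2 = 12.18 cm; m₂ = −d_i2/d_o2 = +0.2481.
m = m₁·m₂ = (-4.558)(+0.2481) = -1.13.

m = -1.13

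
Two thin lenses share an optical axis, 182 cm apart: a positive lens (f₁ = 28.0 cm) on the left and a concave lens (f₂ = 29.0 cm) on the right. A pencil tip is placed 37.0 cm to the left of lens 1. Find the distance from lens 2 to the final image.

20.2 cm

Lens 1: 1/d_i1 = 1/f₁ − 1/d_o1 = 1/(28.0) − 1/(37.0) = 0.008687, so d_i1 = 115.1 cm.
The intermediate image is 115.1 cm to the right of lens 1, which is 182 − (115.1) = 66.90 cm to the left of lens 2, so d_o2 = +66.90 cm.
Lens 2 is diverging, so f₂ = −29.0 cm.
Lens 2: 1/d_i2 = 1/f₂ − 1/d_o2 = 1/(-29.0) − 1/(66.90) = -0.04943, so d_i2 = -20.2 cm.
The final image is virtual, 20.2 cm to the left of lens 2 (overall magnification ≈ -0.94).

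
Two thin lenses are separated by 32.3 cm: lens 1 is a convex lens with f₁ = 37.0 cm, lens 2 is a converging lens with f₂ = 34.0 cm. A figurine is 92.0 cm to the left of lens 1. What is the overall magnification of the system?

m = -0.360

Lens 1: 1/d_i1 = 1/(37.0) − 1/(92.0) = 0.01616, so d_i1 = 61.89 cm; m₁ = −d_i1/d_o1 = -0.6727.
d_o2 = 32.3 − (61.89) = -29.59 cm (virtual object).
Lens 2: 1/d_i2 = 1/(34.0) − 1/(-29.59) = 0.06321, so d_i2 = 15.82 cm; m₂ = −d_i2/d_o2 = +0.5347.
m = m₁·m₂ = (-0.6727)(+0.5347) = -0.360.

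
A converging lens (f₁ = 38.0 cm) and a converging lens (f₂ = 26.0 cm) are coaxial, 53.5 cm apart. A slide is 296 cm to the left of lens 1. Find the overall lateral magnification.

m = -0.238

Lens 1: 1/d_i1 = 1/(38.0) − 1/(296) = 0.02294, so d_i1 = 43.60 cm; m₁ = −d_i1/d_o1 = -0.1473.
d_o2 = 53.5 − (43.60) = 9.900 cm.
Lens 2: 1/d_i2 = 1/(26.0) − 1/(9.900) = -0.06255, so d_i2 = -15.99 cm; m₂ = −d_i2/d_o2 = +1.615.
m = m₁·m₂ = (-0.1473)(+1.615) = -0.238.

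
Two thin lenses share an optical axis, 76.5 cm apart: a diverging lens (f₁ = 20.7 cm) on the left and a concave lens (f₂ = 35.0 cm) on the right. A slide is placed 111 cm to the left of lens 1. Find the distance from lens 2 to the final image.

25.5 cm

Lens 1 is diverging, so f₁ = −20.7 cm.
Lens 1: 1/d_i1 = 1/f₁ − 1/d_o1 = 1/(-20.7) − 1/(111) = -0.05732, so d_i1 = -17.45 cm.
The intermediate image is 17.45 cm to the left of lens 1 (virtual), which is 76.5 − (-17.45) = 93.95 cm to the left of lens 2, so d_o2 = +93.95 cm.
Lens 2 is diverging, so f₂ = −35.0 cm.
Lens 2: 1/d_i2 = 1/f₂ − 1/d_o2 = 1/(-35.0) − 1/(93.95) = -0.03922, so d_i2 = -25.5 cm.
The final image is virtual, 25.5 cm to the left of lens 2 (overall magnification ≈ 0.043).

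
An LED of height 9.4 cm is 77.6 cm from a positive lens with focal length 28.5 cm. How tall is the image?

1/d_i = 1/f − 1/d_o = 1/(28.50) − 1/(77.6) = 0.02220, so d_i = 45.04 cm.
m = −d_i/d_o = -0.5804.
|h_i| = |m|·h_o = 0.5804 × 9.4 = 5.46 cm. The image is real, inverted and reduced, on the far side of the lens.

5.46 cm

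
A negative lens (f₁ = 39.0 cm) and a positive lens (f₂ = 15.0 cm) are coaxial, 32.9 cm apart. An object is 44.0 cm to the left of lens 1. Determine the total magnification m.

f₁ = −39.0 cm (diverging).
Lens 1: 1/d_i1 = 1/(-39.0) − 1/(44.0) = -0.04837, so d_i1 = -20.67 cm; m₁ = −d_i1/d_o1 = +0.4698.
d_o2 = 32.9 − (-20.67) = 53.57 cm.
Lens 2: 1/d_i2 = 1/(15.0) − 1/(53.57) = 0.04800, so d_i2 = 20.83 cm; m₂ = −d_i2/d_o2 = -0.3889.
m = m₁·m₂ = (+0.4698)(-0.3889) = -0.183.

m = -0.183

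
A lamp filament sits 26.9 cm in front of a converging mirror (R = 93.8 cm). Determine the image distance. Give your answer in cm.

63.1 cm

f = R/2 = 93.8/2 = 46.90 cm.
Mirror equation: 1/v = 1/f − 1/u = 1/(46.90) − 1/(26.9) = 0.02132 − 0.03717 = -0.01585, so v = -63.1 cm.
The image is virtual, upright and enlarged, behind the mirror.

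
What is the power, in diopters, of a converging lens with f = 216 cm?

P = +0.463 D

f = 216 cm = 2.16 m.
P = 1/f = 1/(2.16 m) = +0.463 D.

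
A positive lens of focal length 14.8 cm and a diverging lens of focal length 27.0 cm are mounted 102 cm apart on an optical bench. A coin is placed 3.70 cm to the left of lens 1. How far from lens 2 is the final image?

21.6 cm

Lens 1: 1/d_i1 = 1/f₁ − 1/d_o1 = 1/(14.8) − 1/(3.70) = -0.2027, so d_i1 = -4.933 cm.
The intermediate image is 4.933 cm to the left of lens 1 (virtual), which is 102 − (-4.933) = 106.9 cm to the left of lens 2, so d_o2 = +106.9 cm.
Lens 2 is diverging, so f₂ = −27.0 cm.
Lens 2: 1/d_i2 = 1/f₂ − 1/d_o2 = 1/(-27.0) − 1/(106.9) = -0.04639, so d_i2 = -21.6 cm.
The final image is virtual, 21.6 cm to the left of lens 2 (overall magnification ≈ 0.27).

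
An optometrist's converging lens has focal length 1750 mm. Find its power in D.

P = +0.571 D

f = 175 cm = 1.75 m.
P = 1/f = 1/(1.75 m) = +0.571 D.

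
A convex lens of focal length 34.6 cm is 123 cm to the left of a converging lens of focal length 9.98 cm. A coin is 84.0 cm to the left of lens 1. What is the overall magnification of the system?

Lens 1: 1/d_i1 = 1/(34.6) − 1/(84.0) = 0.01700, so d_i1 = 58.83 cm; m₁ = −d_i1/d_o1 = -0.7004.
d_o2 = 123 − (58.83) = 64.17 cm.
Lens 2: 1/d_i2 = 1/(9.98) − 1/(64.17) = 0.08462, so d_i2 = 11.82 cm; m₂ = −d_i2/d_o2 = -0.1842.
m = m₁·m₂ = (-0.7004)(-0.1842) = +0.129.

m = +0.129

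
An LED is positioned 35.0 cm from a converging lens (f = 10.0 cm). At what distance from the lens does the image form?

Thin-lens equation: 1/d_i = 1/f − 1/d_o = 1/(10.00) − 1/(35.0) = 0.1000 − 0.02857 = 0.07143, so d_i = 14.0 cm.
The image is real, inverted and reduced, on the far side of the lens.

14.0 cm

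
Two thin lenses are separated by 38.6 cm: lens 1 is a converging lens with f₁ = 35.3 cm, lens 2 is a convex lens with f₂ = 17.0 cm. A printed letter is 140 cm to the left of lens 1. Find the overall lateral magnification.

Lens 1: 1/d_i1 = 1/(35.3) − 1/(140) = 0.02119, so d_i1 = 47.20 cm; m₁ = −d_i1/d_o1 = -0.3371.
d_o2 = 38.6 − (47.20) = -8.600 cm (virtual object).
Lens 2: 1/d_i2 = 1/(17.0) − 1/(-8.600) = 0.1751, so d_i2 = 5.711 cm; m₂ = −d_i2/d_o2 = +0.6641.
m = m₁·m₂ = (-0.3371)(+0.6641) = -0.224.

m = -0.224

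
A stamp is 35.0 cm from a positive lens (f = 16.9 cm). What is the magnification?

1/d_i = 1/f − 1/d_o = 1/(16.90) − 1/(35.0) = 0.03060, so d_i = 32.68 cm.
m = −d_i/d_o = −(32.68)/(35.0) = -0.934.
The image is real, inverted and reduced, on the far side of the lens.

m = -0.934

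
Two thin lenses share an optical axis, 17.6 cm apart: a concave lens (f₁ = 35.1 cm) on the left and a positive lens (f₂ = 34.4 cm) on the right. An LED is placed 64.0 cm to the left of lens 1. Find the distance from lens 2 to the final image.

Lens 1 is diverging, so f₁ = −35.1 cm.
Lens 1: 1/d_i1 = 1/f₁ − 1/d_o1 = 1/(-35.1) − 1/(64.0) = -0.04412, so d_i1 = -22.67 cm.
The intermediate image is 22.67 cm to the left of lens 1 (virtual), which is 17.6 − (-22.67) = 40.27 cm to the left of lens 2, so d_o2 = +40.27 cm.
Lens 2: 1/d_i2 = 1/f₂ − 1/d_o2 = 1/(34.4) − 1/(40.27) = 0.004237, so d_i2 = 236 cm.
The final image is real, 236 cm to the right of lens 2 (overall magnification ≈ -2.1).

236 cm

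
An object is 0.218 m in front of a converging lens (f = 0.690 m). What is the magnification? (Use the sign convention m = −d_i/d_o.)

m = +1.46

1/d_i = 1/f − 1/d_o = 1/(0.6900) − 1/(0.218) = -3.138, so d_i = -0.3187 m.
m = −d_i/d_o = −(-0.3187)/(0.218) = +1.46.
The image is virtual, upright and enlarged, on the same side as the object.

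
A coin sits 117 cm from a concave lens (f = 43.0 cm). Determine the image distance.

31.4 cm

For a concave lens, f = -43.0 cm.
Lens equation: 1/d_i = 1/f − 1/d_o = 1/(-43.00) − 1/(117) = -0.02326 − 0.008547 = -0.03180, so d_i = -31.4 cm.
The image is virtual, upright and reduced, on the same side as the object.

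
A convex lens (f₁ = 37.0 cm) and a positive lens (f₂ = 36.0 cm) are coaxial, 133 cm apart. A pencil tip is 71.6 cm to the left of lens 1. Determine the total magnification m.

Lens 1: 1/d_i1 = 1/(37.0) − 1/(71.6) = 0.01306, so d_i1 = 76.57 cm; m₁ = −d_i1/d_o1 = -1.069.
d_o2 = 133 − (76.57) = 56.43 cm.
Lens 2: 1/d_i2 = 1/(36.0) − 1/(56.43) = 0.01006, so d_i2 = 99.44 cm; m₂ = −d_i2/d_o2 = -1.762.
m = m₁·m₂ = (-1.069)(-1.762) = +1.88.

m = +1.88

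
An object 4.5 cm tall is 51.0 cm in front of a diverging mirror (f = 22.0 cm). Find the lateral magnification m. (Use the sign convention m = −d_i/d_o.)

m = +0.301

For a diverging mirror, f = -22.0 cm.
1/d_i = 1/f − 1/d_o = 1/(-22.00) − 1/(51.0) = -0.06506, so d_i = -15.37 cm.
m = −d_i/d_o = −(-15.37)/(51.0) = +0.301.
The image is virtual, upright and reduced, behind the mirror.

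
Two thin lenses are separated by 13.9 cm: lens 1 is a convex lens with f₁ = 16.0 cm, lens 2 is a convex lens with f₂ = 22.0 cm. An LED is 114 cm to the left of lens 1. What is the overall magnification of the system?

m = -0.134

Lens 1: 1/d_i1 = 1/(16.0) − 1/(114) = 0.05373, so d_i1 = 18.61 cm; m₁ = −d_i1/d_o1 = -0.1632.
d_o2 = 13.9 − (18.61) = -4.710 cm (virtual object).
Lens 2: 1/d_i2 = 1/(22.0) − 1/(-4.710) = 0.2578, so d_i2 = 3.879 cm; m₂ = −d_i2/d_o2 = +0.8237.
m = m₁·m₂ = (-0.1632)(+0.8237) = -0.134.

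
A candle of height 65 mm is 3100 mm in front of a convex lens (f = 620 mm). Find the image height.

1/d_i = 1/f − 1/d_o = 1/(620.0) − 1/(3100) = 0.001290, so d_i = 775.0 mm.
m = −d_i/d_o = -0.2500.
|h_i| = |m|·h_o = 0.2500 × 65 = 16.2 mm. The image is real, inverted and reduced, on the far side of the lens.

16.2 mm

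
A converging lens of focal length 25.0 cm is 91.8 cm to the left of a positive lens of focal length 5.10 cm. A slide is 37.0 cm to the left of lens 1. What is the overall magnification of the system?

m = +1.10

Lens 1: 1/d_i1 = 1/(25.0) − 1/(37.0) = 0.01297, so d_i1 = 77.08 cm; m₁ = −d_i1/d_o1 = -2.083.
d_o2 = 91.8 − (77.08) = 14.72 cm.
Lens 2: 1/d_i2 = 1/(5.10) − 1/(14.72) = 0.1281, so d_i2 = 7.804 cm; m₂ = −d_i2/d_o2 = -0.5301.
m = m₁·m₂ = (-2.083)(-0.5301) = +1.10.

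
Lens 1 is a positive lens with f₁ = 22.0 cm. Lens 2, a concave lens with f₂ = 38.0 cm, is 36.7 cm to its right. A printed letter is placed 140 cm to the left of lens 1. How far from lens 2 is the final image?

8.29 cm

Lens 1: 1/d_i1 = 1/f₁ − 1/d_o1 = 1/(22.0) − 1/(140) = 0.03831, so d_i1 = 26.10 cm.
The intermediate image is 26.10 cm to the right of lens 1, which is 36.7 − (26.10) = 10.60 cm to the left of lens 2, so d_o2 = +10.60 cm.
Lens 2 is diverging, so f₂ = −38.0 cm.
Lens 2: 1/d_i2 = 1/f₂ − 1/d_o2 = 1/(-38.0) − 1/(10.60) = -0.1207, so d_i2 = -8.29 cm.
The final image is virtual, 8.29 cm to the left of lens 2 (overall magnification ≈ -0.15).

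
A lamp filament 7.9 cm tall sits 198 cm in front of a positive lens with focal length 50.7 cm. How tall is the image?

2.72 cm

1/d_i = 1/f − 1/d_o = 1/(50.70) − 1/(198) = 0.01467, so d_i = 68.15 cm.
m = −d_i/d_o = -0.3442.
|h_i| = |m|·h_o = 0.3442 × 7.9 = 2.72 cm. The image is real, inverted and reduced, on the far side of the lens.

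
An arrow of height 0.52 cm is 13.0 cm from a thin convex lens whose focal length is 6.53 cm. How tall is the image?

0.525 cm

1/d_i = 1/f − 1/d_o = 1/(6.530) − 1/(13.0) = 0.07622, so d_i = 13.12 cm.
m = −d_i/d_o = -1.009.
|h_i| = |m|·h_o = 1.009 × 0.52 = 0.525 cm. The image is real, inverted and enlarged, on the far side of the lens.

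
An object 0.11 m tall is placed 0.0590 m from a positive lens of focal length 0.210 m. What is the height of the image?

1/d_i = 1/f − 1/d_o = 1/(0.2100) − 1/(0.0590) = -12.19, so d_i = -0.08205 m.
m = −d_i/d_o = +1.391.
|h_i| = |m|·h_o = 1.391 × 0.11 = 0.153 m. The image is virtual, upright and enlarged, on the same side as the object.

0.153 m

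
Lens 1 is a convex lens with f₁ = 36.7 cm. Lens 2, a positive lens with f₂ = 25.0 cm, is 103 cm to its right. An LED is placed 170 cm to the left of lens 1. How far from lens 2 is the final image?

Lens 1: 1/d_i1 = 1/f₁ − 1/d_o1 = 1/(36.7) − 1/(170) = 0.02137, so d_i1 = 46.80 cm.
The intermediate image is 46.80 cm to the right of lens 1, which is 103 − (46.80) = 56.20 cm to the left of lens 2, so d_o2 = +56.20 cm.
Lens 2: 1/d_i2 = 1/f₂ − 1/d_o2 = 1/(25.0) − 1/(56.20) = 0.02221, so d_i2 = 45.0 cm.
The final image is real, 45.0 cm to the right of lens 2 (overall magnification ≈ 0.22).

45.0 cm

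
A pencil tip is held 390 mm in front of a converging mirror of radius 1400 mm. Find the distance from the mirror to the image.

f = R/2 = 1400/2 = 700.0 mm.
Mirror equation: 1/v = 1/f − 1/u = 1/(700.0) − 1/(390) = 0.001429 − 0.002564 = -0.001136, so v = -881 mm.
The image is virtual, upright and enlarged, behind the mirror.

881 mm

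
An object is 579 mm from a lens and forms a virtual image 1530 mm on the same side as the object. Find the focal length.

Virtual image ⇒ d_i = −1530 mm.
1/f = 1/d_o + 1/d_i = 1/(579) + 1/(-1530) = 0.001074, so f = 932 mm.
Since f is positive, the lens is converging.

f = 932 mm (converging)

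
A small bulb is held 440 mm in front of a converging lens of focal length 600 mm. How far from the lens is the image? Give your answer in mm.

1650 mm

Thin-lens equation: 1/s_i = 1/f − 1/s_o = 1/(600.0) − 1/(440) = 0.001667 − 0.002273 = -0.0006061, so s_i = -1650 mm.
The image is virtual, upright and enlarged, on the same side as the object.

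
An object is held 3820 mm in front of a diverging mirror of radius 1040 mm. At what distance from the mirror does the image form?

458 mm

f = R/2 = 1040/2 = 520.0 mm; for a diverging mirror, f = -520.0 mm.
Mirror equation: 1/q = 1/f − 1/p = 1/(-520.0) − 1/(3820) = -0.001923 − 0.0002618 = -0.002185, so q = -458 mm.
The image is virtual, upright and reduced, behind the mirror.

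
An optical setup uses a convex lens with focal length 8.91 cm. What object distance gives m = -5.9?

m = −d_i/d_o ⇒ d_i = −m·d_o.
1/f = 1/d_o + 1/d_i = 1/d_o − 1/(m·d_o) = (1 − 1/m)/d_o, so d_o = f(1 − 1/m) = (8.910)(1 − 1/(-5.9)) = 10.4 cm.

10.4 cm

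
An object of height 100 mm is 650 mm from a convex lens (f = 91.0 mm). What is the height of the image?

1/d_i = 1/f − 1/d_o = 1/(91.00) − 1/(650) = 0.009451, so d_i = 105.8 mm.
m = −d_i/d_o = -0.1628.
|h_i| = |m|·h_o = 0.1628 × 100 = 16.3 mm. The image is real, inverted and reduced, on the far side of the lens.

16.3 mm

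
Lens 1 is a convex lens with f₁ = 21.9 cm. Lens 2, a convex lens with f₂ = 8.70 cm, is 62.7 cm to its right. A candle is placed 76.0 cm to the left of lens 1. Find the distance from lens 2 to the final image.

12.0 cm

Lens 1: 1/d_i1 = 1/f₁ − 1/d_o1 = 1/(21.9) − 1/(76.0) = 0.03250, so d_i1 = 30.77 cm.
The intermediate image is 30.77 cm to the right of lens 1, which is 62.7 − (30.77) = 31.93 cm to the left of lens 2, so d_o2 = +31.93 cm.
Lens 2: 1/d_i2 = 1/f₂ − 1/d_o2 = 1/(8.70) − 1/(31.93) = 0.08362, so d_i2 = 12.0 cm.
The final image is real, 12.0 cm to the right of lens 2 (overall magnification ≈ 0.15).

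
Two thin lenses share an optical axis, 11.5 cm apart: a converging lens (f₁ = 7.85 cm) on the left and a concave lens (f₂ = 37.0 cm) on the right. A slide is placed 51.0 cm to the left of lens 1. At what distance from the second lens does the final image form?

2.10 cm

Lens 1: 1/d_i1 = 1/f₁ − 1/d_o1 = 1/(7.85) − 1/(51.0) = 0.1078, so d_i1 = 9.278 cm.
The intermediate image is 9.278 cm to the right of lens 1, which is 11.5 − (9.278) = 2.222 cm to the left of lens 2, so d_o2 = +2.222 cm.
Lens 2 is diverging, so f₂ = −37.0 cm.
Lens 2: 1/d_i2 = 1/f₂ − 1/d_o2 = 1/(-37.0) − 1/(2.222) = -0.4771, so d_i2 = -2.10 cm.
The final image is virtual, 2.10 cm to the left of lens 2 (overall magnification ≈ -0.17).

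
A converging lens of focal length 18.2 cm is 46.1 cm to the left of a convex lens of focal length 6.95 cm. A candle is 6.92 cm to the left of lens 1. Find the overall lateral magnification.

Lens 1: 1/d_i1 = 1/(18.2) − 1/(6.92) = -0.08956, so d_i1 = -11.17 cm; m₁ = −d_i1/d_o1 = +1.614.
d_o2 = 46.1 − (-11.17) = 57.27 cm.
Lens 2: 1/d_i2 = 1/(6.95) − 1/(57.27) = 0.1264, so d_i2 = 7.910 cm; m₂ = −d_i2/d_o2 = -0.1381.
m = m₁·m₂ = (+1.614)(-0.1381) = -0.223.

m = -0.223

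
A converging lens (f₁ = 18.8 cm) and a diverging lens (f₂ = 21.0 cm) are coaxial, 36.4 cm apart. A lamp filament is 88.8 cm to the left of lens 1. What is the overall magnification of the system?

m = -0.168

Lens 1: 1/d_i1 = 1/(18.8) − 1/(88.8) = 0.04193, so d_i1 = 23.85 cm; m₁ = −d_i1/d_o1 = -0.2686.
d_o2 = 36.4 − (23.85) = 12.55 cm.
f₂ = −21.0 cm (diverging).
Lens 2: 1/d_i2 = 1/(-21.0) − 1/(12.55) = -0.1273, so d_i2 = -7.855 cm; m₂ = −d_i2/d_o2 = +0.6259.
m = m₁·m₂ = (-0.2686)(+0.6259) = -0.168.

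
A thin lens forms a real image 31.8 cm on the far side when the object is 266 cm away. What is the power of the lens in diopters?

d_i = +31.8 cm.
1/f = 1/d_o + 1/d_i = 1/(266) + 1/(31.8) = 0.03521 cm⁻¹.
f = 28.40 cm = 0.2840 m, so P = 1/f = +3.52 D.

P = +3.52 D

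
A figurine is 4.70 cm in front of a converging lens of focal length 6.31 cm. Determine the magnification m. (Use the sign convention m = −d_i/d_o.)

m = +3.92

1/d_i = 1/f − 1/d_o = 1/(6.310) − 1/(4.70) = -0.05429, so d_i = -18.42 cm.
m = −d_i/d_o = −(-18.42)/(4.70) = +3.92.
The image is virtual, upright and enlarged, on the same side as the object.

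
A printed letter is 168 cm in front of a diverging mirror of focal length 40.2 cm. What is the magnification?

m = +0.193

For a diverging mirror, f = -40.2 cm.
1/d_i = 1/f − 1/d_o = 1/(-40.20) − 1/(168) = -0.03083, so d_i = -32.44 cm.
m = −d_i/d_o = −(-32.44)/(168) = +0.193.
The image is virtual, upright and reduced, behind the mirror.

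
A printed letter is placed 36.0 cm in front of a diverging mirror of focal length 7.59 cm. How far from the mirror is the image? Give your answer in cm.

6.27 cm

For a diverging mirror, f = -7.59 cm.
Mirror equation: 1/s_i = 1/f − 1/s_o = 1/(-7.590) − 1/(36.0) = -0.1318 − 0.02778 = -0.1595, so s_i = -6.27 cm.
The image is virtual, upright and reduced, behind the mirror.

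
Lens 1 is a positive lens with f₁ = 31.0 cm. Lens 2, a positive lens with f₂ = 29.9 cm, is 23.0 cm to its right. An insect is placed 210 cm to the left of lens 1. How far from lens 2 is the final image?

9.24 cm

Lens 1: 1/d_i1 = 1/f₁ − 1/d_o1 = 1/(31.0) − 1/(210) = 0.02750, so d_i1 = 36.37 cm.
The intermediate image is 36.37 cm to the right of lens 1, which lies 13.37 cm to the right of lens 2 — a virtual object — so d_o2 = −13.37 cm.
Lens 2: 1/d_i2 = 1/f₂ − 1/d_o2 = 1/(29.9) − 1/(-13.37) = 0.1082, so d_i2 = 9.24 cm.
The final image is real, 9.24 cm to the right of lens 2 (overall magnification ≈ -0.12).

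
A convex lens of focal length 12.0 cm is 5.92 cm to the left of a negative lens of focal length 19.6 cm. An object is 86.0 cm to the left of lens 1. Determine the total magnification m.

Lens 1: 1/d_i1 = 1/(12.0) − 1/(86.0) = 0.07171, so d_i1 = 13.95 cm; m₁ = −d_i1/d_o1 = -0.1622.
d_o2 = 5.92 − (13.95) = -8.030 cm (virtual object).
f₂ = −19.6 cm (diverging).
Lens 2: 1/d_i2 = 1/(-19.6) − 1/(-8.030) = 0.07351, so d_i2 = 13.60 cm; m₂ = −d_i2/d_o2 = +1.694.
m = m₁·m₂ = (-0.1622)(+1.694) = -0.275.

m = -0.275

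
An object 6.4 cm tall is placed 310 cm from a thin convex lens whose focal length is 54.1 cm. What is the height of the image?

1.35 cm

1/d_i = 1/f − 1/d_o = 1/(54.10) − 1/(310) = 0.01526, so d_i = 65.54 cm.
m = −d_i/d_o = -0.2114.
|h_i| = |m|·h_o = 0.2114 × 6.4 = 1.35 cm. The image is real, inverted and reduced, on the far side of the lens.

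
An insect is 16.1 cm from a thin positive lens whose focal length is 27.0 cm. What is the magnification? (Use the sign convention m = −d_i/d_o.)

1/d_i = 1/f − 1/d_o = 1/(27.00) − 1/(16.1) = -0.02507, so d_i = -39.88 cm.
m = −d_i/d_o = −(-39.88)/(16.1) = +2.48.
The image is virtual, upright and enlarged, on the same side as the object.

m = +2.48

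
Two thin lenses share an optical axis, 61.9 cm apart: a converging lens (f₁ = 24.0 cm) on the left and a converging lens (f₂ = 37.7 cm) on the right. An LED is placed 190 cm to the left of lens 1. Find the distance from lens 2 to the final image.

Lens 1: 1/d_i1 = 1/f₁ − 1/d_o1 = 1/(24.0) − 1/(190) = 0.03640, so d_i1 = 27.47 cm.
The intermediate image is 27.47 cm to the right of lens 1, which is 61.9 − (27.47) = 34.43 cm to the left of lens 2, so d_o2 = +34.43 cm.
Lens 2: 1/d_i2 = 1/f₂ − 1/d_o2 = 1/(37.7) − 1/(34.43) = -0.002519, so d_i2 = -397 cm.
The final image is virtual, 397 cm to the left of lens 2 (overall magnification ≈ -1.7).

397 cm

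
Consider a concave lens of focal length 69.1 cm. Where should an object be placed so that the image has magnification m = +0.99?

For a concave lens, f = -69.1 cm.
m = −d_i/d_o ⇒ d_i = −m·d_o.
1/f = 1/d_o + 1/d_i = 1/d_o − 1/(m·d_o) = (1 − 1/m)/d_o, so d_o = f(1 − 1/m) = (-69.10)(1 − 1/(+0.99)) = 0.698 cm.

0.698 cm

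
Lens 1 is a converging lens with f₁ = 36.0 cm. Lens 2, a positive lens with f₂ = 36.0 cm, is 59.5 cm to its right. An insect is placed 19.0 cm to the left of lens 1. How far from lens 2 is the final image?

Lens 1: 1/d_i1 = 1/f₁ − 1/d_o1 = 1/(36.0) − 1/(19.0) = -0.02485, so d_i1 = -40.24 cm.
The intermediate image is 40.24 cm to the left of lens 1 (virtual), which is 59.5 − (-40.24) = 99.74 cm to the left of lens 2, so d_o2 = +99.74 cm.
Lens 2: 1/d_i2 = 1/f₂ − 1/d_o2 = 1/(36.0) − 1/(99.74) = 0.01775, so d_i2 = 56.3 cm.
The final image is real, 56.3 cm to the right of lens 2 (overall magnification ≈ -1.2).

56.3 cm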